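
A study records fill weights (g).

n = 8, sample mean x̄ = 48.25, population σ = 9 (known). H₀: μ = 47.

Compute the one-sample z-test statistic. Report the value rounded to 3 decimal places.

SE = σ/√n = 9/√8 = 3.1820
z = (x̄−μ₀)/SE = (48.25−47)/3.1820 = 0.3928

test statistic = 0.393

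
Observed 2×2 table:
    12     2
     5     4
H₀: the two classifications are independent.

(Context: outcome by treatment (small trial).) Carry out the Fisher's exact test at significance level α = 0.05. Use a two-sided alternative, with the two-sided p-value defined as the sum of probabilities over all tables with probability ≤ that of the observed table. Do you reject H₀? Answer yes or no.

reject H₀: no

Margins: r₁=14, r₂=9, c₁=17, c₂=6, n=23
p_obs = C(14,12)·C(9,5)/C(23,17); sum pmf over tables with pmf ≤ p_obs
p-value (two-sided) = 0.16164
At α=0.05: p ≥ α → fail to reject H₀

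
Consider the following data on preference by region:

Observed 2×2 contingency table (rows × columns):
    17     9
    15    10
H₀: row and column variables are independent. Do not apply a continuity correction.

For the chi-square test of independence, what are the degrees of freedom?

degrees of freedom = 1

df = (r−1)(c−1) = (2−1)·(2−1) = 1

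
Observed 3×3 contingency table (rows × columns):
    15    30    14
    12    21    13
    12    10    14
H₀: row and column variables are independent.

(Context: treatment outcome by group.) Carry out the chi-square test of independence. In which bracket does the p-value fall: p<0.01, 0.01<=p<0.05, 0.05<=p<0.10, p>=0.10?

Row totals [59, 46, 36], col totals [39, 61, 41], n=141
χ² = (15−16.32)²/16.32 + (30−25.52)²/25.52 + (14−17.16)²/17.16 + (12−12.72)²/12.72 + (21−19.90)²/19.90 + (13−13.38)²/13.38 + (12−9.96)²/9.96 + (10−15.57)²/15.57 + (14−10.47)²/10.47 = 5.1901
df = 4
p-value (upper-tail) = 0.26834
→ bracket: p>=0.10

p-value bracket: p>=0.10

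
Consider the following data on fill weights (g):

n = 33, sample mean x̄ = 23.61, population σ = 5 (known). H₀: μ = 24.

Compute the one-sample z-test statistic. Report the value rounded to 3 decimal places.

test statistic = -0.448

SE = σ/√n = 5/√33 = 0.8704
z = (x̄−μ₀)/SE = (23.61−24)/0.8704 = -0.4481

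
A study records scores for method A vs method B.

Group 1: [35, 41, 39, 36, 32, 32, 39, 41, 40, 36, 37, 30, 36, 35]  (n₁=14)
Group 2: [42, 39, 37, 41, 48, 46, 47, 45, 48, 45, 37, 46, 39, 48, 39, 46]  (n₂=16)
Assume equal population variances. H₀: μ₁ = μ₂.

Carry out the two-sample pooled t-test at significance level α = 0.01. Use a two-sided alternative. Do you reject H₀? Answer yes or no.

x̄₁=36.357, s₁=3.433, n₁=14
x̄₂=43.312, s₂=4.078, n₂=16
s_p² = [13·3.433² + 15·4.078²]/28 = 14.3804
SE = √(s_p²·(1/14+1/16)) = 1.3878
t = (36.357−43.312)/1.3878 = -5.0118
df = 28
p-value (two-sided) = 0.00003
At α=0.01: p < α → reject H₀

reject H₀: yes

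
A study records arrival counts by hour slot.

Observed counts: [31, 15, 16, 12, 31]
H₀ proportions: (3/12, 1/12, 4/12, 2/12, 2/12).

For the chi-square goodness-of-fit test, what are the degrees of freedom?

df = k − 1 = 5 − 1 = 4

degrees of freedom = 4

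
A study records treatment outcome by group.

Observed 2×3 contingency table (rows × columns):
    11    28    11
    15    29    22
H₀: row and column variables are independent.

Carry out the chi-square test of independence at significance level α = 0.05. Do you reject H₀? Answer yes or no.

reject H₀: no

Row totals [50, 66], col totals [26, 57, 33], n=116
χ² = (11−11.21)²/11.21 + (28−24.57)²/24.57 + (11−14.22)²/14.22 + (15−14.79)²/14.79 + (29−32.43)²/32.43 + (22−18.78)²/18.78 = 2.1333
df = 2
p-value (upper-tail) = 0.34416
At α=0.05: p ≥ α → fail to reject H₀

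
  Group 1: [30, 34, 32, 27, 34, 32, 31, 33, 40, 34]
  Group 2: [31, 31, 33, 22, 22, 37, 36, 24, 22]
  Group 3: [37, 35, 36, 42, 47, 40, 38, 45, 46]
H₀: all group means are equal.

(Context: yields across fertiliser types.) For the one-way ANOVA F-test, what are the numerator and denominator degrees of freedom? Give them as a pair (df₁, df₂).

degrees of freedom = [2, 25]

k = 3 groups, N = 28 total
df = (k−1, N−k) = (3−1, 28−3) = (2, 25)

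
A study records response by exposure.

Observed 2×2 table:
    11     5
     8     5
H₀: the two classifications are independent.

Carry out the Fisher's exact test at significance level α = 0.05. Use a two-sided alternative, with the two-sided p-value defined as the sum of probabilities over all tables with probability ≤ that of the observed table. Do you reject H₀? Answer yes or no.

reject H₀: no

Margins: r₁=16, r₂=13, c₁=19, c₂=10, n=29
p_obs = C(16,11)·C(13,8)/C(29,19); sum pmf over tables with pmf ≤ p_obs
p-value (two-sided) = 0.71414
At α=0.05: p ≥ α → fail to reject H₀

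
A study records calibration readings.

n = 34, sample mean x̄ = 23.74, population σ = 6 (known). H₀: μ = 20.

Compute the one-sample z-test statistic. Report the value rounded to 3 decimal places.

test statistic = 3.635

SE = σ/√n = 6/√34 = 1.0290
z = (x̄−μ₀)/SE = (23.74−20)/1.0290 = 3.6346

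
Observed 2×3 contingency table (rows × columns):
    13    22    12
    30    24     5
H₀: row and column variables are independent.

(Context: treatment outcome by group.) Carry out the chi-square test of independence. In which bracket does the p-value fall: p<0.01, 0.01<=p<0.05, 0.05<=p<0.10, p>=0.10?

p-value bracket: 0.01<=p<0.05

Row totals [47, 59], col totals [43, 46, 17], n=106
χ² = (13−19.07)²/19.07 + (22−20.40)²/20.40 + (12−7.54)²/7.54 + (30−23.93)²/23.93 + (24−25.60)²/25.60 + (5−9.46)²/9.46 = 8.4399
df = 2
p-value (upper-tail) = 0.01470
→ bracket: 0.01<=p<0.05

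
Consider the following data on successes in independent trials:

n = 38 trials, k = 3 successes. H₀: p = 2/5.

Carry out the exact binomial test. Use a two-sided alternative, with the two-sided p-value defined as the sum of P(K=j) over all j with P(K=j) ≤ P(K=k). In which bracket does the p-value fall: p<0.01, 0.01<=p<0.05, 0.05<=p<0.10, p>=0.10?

p-value bracket: p<0.01

Exact binomial: n=38, k=3, p₀=2/5=0.4000
P(X=j) = C(n,j)·p₀^j·(1−p₀)^(n−j); p = Σ P(X=j) over j with P(X=j) ≤ P(X=3)
p-value (two-sided) = 0.00002
→ bracket: p<0.01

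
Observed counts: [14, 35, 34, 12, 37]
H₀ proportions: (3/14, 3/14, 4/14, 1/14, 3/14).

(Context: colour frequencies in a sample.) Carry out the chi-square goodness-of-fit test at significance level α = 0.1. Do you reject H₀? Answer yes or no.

n = 132; E_i = n·p_i = [28.29, 28.29, 37.71, 9.43, 28.29]
χ² = (14−28.29)²/28.29 + (35−28.29)²/28.29 + (34−37.71)²/37.71 + (12−9.43)²/9.43 + (37−28.29)²/28.29 = 12.5606
df = 4
p-value (upper-tail) = 0.01363
At α=0.1: p < α → reject H₀

reject H₀: yes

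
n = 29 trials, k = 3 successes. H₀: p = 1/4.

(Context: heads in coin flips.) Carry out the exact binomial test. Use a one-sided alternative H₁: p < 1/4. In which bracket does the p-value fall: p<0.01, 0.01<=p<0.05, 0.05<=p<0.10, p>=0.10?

p-value bracket: 0.01<=p<0.05

Exact binomial: n=29, k=3, p₀=1/4=0.2500
P(X≤3) from Σ C(n,i)·p₀^i·(1−p₀)^(n−i)
p-value (one-sided, H₁ less) = 0.04551
→ bracket: 0.01<=p<0.05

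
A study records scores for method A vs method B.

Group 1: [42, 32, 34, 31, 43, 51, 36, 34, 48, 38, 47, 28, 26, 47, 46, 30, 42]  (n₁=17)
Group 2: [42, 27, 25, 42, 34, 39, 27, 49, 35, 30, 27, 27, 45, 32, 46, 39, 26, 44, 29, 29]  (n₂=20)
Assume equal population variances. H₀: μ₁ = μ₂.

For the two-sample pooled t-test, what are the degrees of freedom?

df = n₁ + n₂ − 2 = 17 + 20 − 2 = 35

degrees of freedom = 35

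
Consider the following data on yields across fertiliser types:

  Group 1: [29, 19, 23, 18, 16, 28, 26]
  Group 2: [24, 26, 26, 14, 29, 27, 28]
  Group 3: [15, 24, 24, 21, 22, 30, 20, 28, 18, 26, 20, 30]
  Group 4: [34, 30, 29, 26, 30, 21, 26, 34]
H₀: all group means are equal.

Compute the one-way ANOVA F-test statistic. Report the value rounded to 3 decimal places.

Group means [22.71, 24.86, 23.17, 28.75], grand mean 24.735
SSB = Σnᵢ(x̄ᵢ−x̄)² = 187.165; SSW = ΣΣ(x−x̄ᵢ)² = 691.452
MSB = 187.165/3 = 62.3884; MSW = 691.452/30 = 23.0484
F = MSB/MSW = 2.7068
df = (3, 30)

test statistic = 2.707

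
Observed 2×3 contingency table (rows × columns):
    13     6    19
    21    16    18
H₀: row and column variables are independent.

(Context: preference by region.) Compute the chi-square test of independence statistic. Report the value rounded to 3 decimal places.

Row totals [38, 55], col totals [34, 22, 37], n=93
χ² = (13−13.89)²/13.89 + (6−8.99)²/8.99 + (19−15.12)²/15.12 + (21−20.11)²/20.11 + (16−13.01)²/13.01 + (18−21.88)²/21.88 = 3.4630
df = 2

test statistic = 3.463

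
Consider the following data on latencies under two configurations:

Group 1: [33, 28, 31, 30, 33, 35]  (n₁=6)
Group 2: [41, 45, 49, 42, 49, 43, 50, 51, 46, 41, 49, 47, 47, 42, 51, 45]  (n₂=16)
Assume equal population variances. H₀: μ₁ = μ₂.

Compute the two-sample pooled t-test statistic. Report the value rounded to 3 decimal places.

test statistic = -9.125

x̄₁=31.667, s₁=2.503, n₁=6
x̄₂=46.125, s₂=3.538, n₂=16
s_p² = [5·2.503² + 15·3.538²]/20 = 10.9542
SE = √(s_p²·(1/6+1/16)) = 1.5844
t = (31.667−46.125)/1.5844 = -9.1254
df = 20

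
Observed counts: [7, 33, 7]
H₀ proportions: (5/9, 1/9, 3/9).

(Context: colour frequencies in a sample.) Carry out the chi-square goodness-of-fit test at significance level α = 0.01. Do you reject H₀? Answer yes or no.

n = 47; E_i = n·p_i = [26.11, 5.22, 15.67]
χ² = (7−26.11)²/26.11 + (33−5.22)²/5.22 + (7−15.67)²/15.67 = 166.5362
df = 2
p-value (upper-tail) = 0.00000
At α=0.01: p < α → reject H₀

reject H₀: yes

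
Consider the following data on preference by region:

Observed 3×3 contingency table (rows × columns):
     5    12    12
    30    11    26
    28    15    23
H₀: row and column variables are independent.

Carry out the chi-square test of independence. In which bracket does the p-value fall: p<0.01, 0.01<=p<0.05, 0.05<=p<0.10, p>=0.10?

p-value bracket: 0.01<=p<0.05

Row totals [29, 67, 66], col totals [63, 38, 61], n=162
χ² = (5−11.28)²/11.28 + (12−6.80)²/6.80 + (12−10.92)²/10.92 + (30−26.06)²/26.06 + (11−15.72)²/15.72 + (26−25.23)²/25.23 + (28−25.67)²/25.67 + (15−15.48)²/15.48 + (23−24.85)²/24.85 = 9.9736
df = 4
p-value (upper-tail) = 0.04087
→ bracket: 0.01<=p<0.05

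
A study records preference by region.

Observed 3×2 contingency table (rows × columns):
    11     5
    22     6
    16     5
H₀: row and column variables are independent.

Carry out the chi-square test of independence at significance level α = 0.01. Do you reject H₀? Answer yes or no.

reject H₀: no

Row totals [16, 28, 21], col totals [49, 16], n=65
χ² = (11−12.06)²/12.06 + (5−3.94)²/3.94 + (22−21.11)²/21.11 + (6−6.89)²/6.89 + (16−15.83)²/15.83 + (5−5.17)²/5.17 = 0.5401
df = 2
p-value (upper-tail) = 0.76333
At α=0.01: p ≥ α → fail to reject H₀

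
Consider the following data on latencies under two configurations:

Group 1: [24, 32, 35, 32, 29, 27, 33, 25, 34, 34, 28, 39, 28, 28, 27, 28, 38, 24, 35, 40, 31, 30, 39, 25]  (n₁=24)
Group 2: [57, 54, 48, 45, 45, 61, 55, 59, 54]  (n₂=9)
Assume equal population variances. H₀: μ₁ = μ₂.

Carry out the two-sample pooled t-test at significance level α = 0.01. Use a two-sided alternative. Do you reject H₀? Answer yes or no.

reject H₀: yes

x̄₁=31.042, s₁=4.921, n₁=24
x̄₂=53.111, s₂=5.862, n₂=9
s_p² = [23·4.921² + 8·5.862²]/31 = 26.8338
SE = √(s_p²·(1/24+1/9)) = 2.0247
t = (31.042−53.111)/2.0247 = -10.8998
df = 31
p-value (two-sided) = 0.00000
At α=0.01: p < α → reject H₀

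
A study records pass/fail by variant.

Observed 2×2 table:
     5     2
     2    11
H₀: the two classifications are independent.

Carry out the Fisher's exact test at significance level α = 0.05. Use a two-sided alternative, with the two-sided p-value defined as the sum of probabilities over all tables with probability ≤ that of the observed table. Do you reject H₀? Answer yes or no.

reject H₀: yes

Margins: r₁=7, r₂=13, c₁=7, c₂=13, n=20
p_obs = C(7,5)·C(13,2)/C(20,7); sum pmf over tables with pmf ≤ p_obs
p-value (two-sided) = 0.02232
At α=0.05: p < α → reject H₀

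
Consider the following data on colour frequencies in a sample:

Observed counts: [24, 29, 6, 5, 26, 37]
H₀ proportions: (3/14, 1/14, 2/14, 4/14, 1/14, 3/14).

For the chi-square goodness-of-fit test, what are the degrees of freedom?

degrees of freedom = 5

df = k − 1 = 6 − 1 = 5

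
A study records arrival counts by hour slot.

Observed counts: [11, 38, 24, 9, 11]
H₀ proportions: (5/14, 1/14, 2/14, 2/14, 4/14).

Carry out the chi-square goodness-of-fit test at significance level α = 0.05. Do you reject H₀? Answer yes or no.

reject H₀: yes

n = 93; E_i = n·p_i = [33.21, 6.64, 13.29, 13.29, 26.57]
χ² = (11−33.21)²/33.21 + (38−6.64)²/6.64 + (24−13.29)²/13.29 + (9−13.29)²/13.29 + (11−26.57)²/26.57 = 182.0247
df = 4
p-value (upper-tail) = 0.00000
At α=0.05: p < α → reject H₀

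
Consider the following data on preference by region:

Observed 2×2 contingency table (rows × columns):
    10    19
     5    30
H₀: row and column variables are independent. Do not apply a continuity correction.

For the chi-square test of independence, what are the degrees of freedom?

df = (r−1)(c−1) = (2−1)·(2−1) = 1

degrees of freedom = 1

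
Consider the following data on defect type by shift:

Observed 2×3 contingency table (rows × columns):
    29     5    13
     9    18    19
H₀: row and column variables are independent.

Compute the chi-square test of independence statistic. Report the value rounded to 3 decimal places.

test statistic = 18.991

Row totals [47, 46], col totals [38, 23, 32], n=93
χ² = (29−19.20)²/19.20 + (5−11.62)²/11.62 + (13−16.17)²/16.17 + (9−18.80)²/18.80 + (18−11.38)²/11.38 + (19−15.83)²/15.83 = 18.9906
df = 2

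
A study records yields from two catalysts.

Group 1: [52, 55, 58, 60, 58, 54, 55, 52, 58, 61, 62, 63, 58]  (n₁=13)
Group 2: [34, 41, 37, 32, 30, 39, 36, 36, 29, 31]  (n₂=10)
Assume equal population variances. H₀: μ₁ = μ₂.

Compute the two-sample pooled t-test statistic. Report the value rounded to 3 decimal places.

test statistic = 14.453

x̄₁=57.385, s₁=3.595, n₁=13
x̄₂=34.500, s₂=3.979, n₂=10
s_p² = [12·3.595² + 9·3.979²]/21 = 14.1703
SE = √(s_p²·(1/13+1/10)) = 1.5834
t = (57.385−34.500)/1.5834 = 14.4531
df = 21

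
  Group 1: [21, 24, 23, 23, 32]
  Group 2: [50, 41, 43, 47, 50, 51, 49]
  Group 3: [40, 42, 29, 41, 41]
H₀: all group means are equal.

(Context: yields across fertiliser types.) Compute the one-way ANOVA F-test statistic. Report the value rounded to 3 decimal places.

Group means [24.60, 47.29, 38.60], grand mean 38.059
SSB = Σnᵢ(x̄ᵢ−x̄)² = 1503.113; SSW = ΣΣ(x−x̄ᵢ)² = 279.829
MSB = 1503.113/2 = 751.5563; MSW = 279.829/14 = 19.9878
F = MSB/MSW = 37.6008
df = (2, 14)

test statistic = 37.601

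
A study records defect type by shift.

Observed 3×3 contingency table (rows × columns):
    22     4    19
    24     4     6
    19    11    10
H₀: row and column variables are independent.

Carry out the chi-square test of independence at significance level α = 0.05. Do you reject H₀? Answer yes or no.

reject H₀: yes

Row totals [45, 34, 40], col totals [65, 19, 35], n=119
χ² = (22−24.58)²/24.58 + (4−7.18)²/7.18 + (19−13.24)²/13.24 + (24−18.57)²/18.57 + (4−5.43)²/5.43 + (6−10.00)²/10.00 + (19−21.85)²/21.85 + (11−6.39)²/6.39 + (10−11.76)²/11.76 = 11.7249
df = 4
p-value (upper-tail) = 0.01952
At α=0.05: p < α → reject H₀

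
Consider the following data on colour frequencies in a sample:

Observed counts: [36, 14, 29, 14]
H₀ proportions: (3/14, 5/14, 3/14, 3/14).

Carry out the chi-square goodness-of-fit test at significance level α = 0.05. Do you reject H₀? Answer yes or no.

reject H₀: yes

n = 93; E_i = n·p_i = [19.93, 33.21, 19.93, 19.93]
χ² = (36−19.93)²/19.93 + (14−33.21)²/33.21 + (29−19.93)²/19.93 + (14−19.93)²/19.93 = 29.9692
df = 3
p-value (upper-tail) = 0.00000
At α=0.05: p < α → reject H₀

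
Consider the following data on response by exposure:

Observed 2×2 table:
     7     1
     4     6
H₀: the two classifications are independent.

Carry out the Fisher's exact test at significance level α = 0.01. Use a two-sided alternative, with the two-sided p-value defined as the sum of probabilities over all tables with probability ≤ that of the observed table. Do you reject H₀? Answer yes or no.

Margins: r₁=8, r₂=10, c₁=11, c₂=7, n=18
p_obs = C(8,7)·C(10,4)/C(18,11); sum pmf over tables with pmf ≤ p_obs
p-value (two-sided) = 0.06561
At α=0.01: p ≥ α → fail to reject H₀

reject H₀: no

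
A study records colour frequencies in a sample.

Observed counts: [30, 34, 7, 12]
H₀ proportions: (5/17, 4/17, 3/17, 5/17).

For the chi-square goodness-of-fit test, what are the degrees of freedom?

degrees of freedom = 3

df = k − 1 = 4 − 1 = 3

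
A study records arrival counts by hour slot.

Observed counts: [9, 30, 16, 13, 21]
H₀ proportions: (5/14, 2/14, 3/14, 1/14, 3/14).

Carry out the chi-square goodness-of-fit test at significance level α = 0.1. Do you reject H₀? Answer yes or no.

n = 89; E_i = n·p_i = [31.79, 12.71, 19.07, 6.36, 19.07]
χ² = (9−31.79)²/31.79 + (30−12.71)²/12.71 + (16−19.07)²/19.07 + (13−6.36)²/6.36 + (21−19.07)²/19.07 = 47.4659
df = 4
p-value (upper-tail) = 0.00000
At α=0.1: p < α → reject H₀

reject H₀: yes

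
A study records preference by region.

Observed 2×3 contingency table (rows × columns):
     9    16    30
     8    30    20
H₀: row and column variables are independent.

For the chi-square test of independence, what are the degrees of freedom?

df = (r−1)(c−1) = (2−1)·(3−1) = 2

degrees of freedom = 2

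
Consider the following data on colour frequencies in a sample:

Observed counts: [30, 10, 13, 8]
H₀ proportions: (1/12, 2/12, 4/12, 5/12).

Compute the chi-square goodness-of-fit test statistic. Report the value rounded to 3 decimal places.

test statistic = 136.715

n = 61; E_i = n·p_i = [5.08, 10.17, 20.33, 25.42]
χ² = (30−5.08)²/5.08 + (10−10.17)²/10.17 + (13−20.33)²/20.33 + (8−25.42)²/25.42 = 136.7148
df = 3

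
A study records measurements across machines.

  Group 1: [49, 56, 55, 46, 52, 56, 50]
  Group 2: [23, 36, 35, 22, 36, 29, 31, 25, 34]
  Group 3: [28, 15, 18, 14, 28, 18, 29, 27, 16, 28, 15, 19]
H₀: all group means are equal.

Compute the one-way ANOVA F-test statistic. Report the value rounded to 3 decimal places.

Group means [52.00, 30.11, 21.25], grand mean 31.786
SSB = Σnᵢ(x̄ᵢ−x̄)² = 4217.575; SSW = ΣΣ(x−x̄ᵢ)² = 757.139
MSB = 4217.575/2 = 2108.7877; MSW = 757.139/25 = 30.2856
F = MSB/MSW = 69.6301
df = (2, 25)

test statistic = 69.630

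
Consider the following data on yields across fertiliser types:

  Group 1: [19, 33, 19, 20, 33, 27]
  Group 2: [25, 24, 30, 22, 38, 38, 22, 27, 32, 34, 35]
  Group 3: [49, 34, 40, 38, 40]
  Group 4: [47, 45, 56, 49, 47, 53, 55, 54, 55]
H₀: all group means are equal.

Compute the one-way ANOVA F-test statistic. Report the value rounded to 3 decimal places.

test statistic = 34.397

Group means [25.17, 29.73, 40.20, 51.22], grand mean 36.774
SSB = Σnᵢ(x̄ᵢ−x̄)² = 3292.049; SSW = ΣΣ(x−x̄ᵢ)² = 861.371
MSB = 3292.049/3 = 1097.3495; MSW = 861.371/27 = 31.9026
F = MSB/MSW = 34.3968
df = (3, 27)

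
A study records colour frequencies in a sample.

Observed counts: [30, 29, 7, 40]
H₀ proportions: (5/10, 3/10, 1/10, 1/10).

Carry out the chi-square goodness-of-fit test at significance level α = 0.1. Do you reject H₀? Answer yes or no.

reject H₀: yes

n = 106; E_i = n·p_i = [53.00, 31.80, 10.60, 10.60]
χ² = (30−53.00)²/53.00 + (29−31.80)²/31.80 + (7−10.60)²/10.60 + (40−10.60)²/10.60 = 92.9937
df = 3
p-value (upper-tail) = 0.00000
At α=0.1: p < α → reject H₀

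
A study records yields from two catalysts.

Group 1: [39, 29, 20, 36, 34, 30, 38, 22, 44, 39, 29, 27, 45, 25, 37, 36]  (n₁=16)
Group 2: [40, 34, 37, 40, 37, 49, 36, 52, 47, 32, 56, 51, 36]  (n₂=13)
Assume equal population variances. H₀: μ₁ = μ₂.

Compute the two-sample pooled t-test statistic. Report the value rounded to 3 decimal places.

x̄₁=33.125, s₁=7.429, n₁=16
x̄₂=42.077, s₂=7.879, n₂=13
s_p² = [15·7.429² + 12·7.879²]/27 = 58.2472
SE = √(s_p²·(1/16+1/13)) = 2.8497
t = (33.125−42.077)/2.8497 = -3.1413
df = 27

test statistic = -3.141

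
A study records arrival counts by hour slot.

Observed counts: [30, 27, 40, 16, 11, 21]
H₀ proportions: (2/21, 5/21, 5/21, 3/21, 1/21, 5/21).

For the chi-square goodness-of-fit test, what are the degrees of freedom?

df = k − 1 = 6 − 1 = 5

degrees of freedom = 5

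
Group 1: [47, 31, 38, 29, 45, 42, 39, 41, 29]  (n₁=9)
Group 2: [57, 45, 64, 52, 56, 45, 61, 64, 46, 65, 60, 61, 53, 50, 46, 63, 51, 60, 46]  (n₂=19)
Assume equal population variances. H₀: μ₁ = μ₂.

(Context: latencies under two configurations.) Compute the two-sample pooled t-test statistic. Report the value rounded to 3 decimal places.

x̄₁=37.889, s₁=6.772, n₁=9
x̄₂=55.000, s₂=7.265, n₂=19
s_p² = [8·6.772² + 18·7.265²]/26 = 50.6496
SE = √(s_p²·(1/9+1/19)) = 2.8798
t = (37.889−55.000)/2.8798 = -5.9417
df = 26

test statistic = -5.942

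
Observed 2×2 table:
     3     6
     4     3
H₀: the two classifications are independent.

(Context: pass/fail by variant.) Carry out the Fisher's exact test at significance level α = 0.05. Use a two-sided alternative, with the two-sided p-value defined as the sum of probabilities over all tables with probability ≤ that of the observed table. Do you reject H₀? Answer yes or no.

reject H₀: no

Margins: r₁=9, r₂=7, c₁=7, c₂=9, n=16
p_obs = C(9,3)·C(7,4)/C(16,7); sum pmf over tables with pmf ≤ p_obs
p-value (two-sided) = 0.61451
At α=0.05: p ≥ α → fail to reject H₀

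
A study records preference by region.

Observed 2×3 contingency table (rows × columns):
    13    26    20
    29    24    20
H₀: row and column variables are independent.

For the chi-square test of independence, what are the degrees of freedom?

df = (r−1)(c−1) = (2−1)·(3−1) = 2

degrees of freedom = 2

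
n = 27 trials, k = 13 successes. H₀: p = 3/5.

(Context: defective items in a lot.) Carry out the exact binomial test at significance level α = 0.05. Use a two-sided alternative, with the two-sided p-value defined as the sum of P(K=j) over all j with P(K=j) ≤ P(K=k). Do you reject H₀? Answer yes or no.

Exact binomial: n=27, k=13, p₀=3/5=0.6000
P(X=j) = C(n,j)·p₀^j·(1−p₀)^(n−j); p = Σ P(X=j) over j with P(X=j) ≤ P(X=13)
p-value (two-sided) = 0.23994
At α=0.05: p ≥ α → fail to reject H₀

reject H₀: no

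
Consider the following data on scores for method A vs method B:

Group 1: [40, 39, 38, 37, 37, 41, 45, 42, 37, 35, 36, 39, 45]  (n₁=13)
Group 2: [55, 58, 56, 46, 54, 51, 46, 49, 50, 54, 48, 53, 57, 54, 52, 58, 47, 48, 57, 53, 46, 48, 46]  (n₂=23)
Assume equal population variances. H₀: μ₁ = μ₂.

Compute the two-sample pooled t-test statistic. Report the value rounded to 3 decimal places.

test statistic = -9.117

x̄₁=39.308, s₁=3.199, n₁=13
x̄₂=51.565, s₂=4.198, n₂=23
s_p² = [12·3.199² + 22·4.198²]/34 = 15.0124
SE = √(s_p²·(1/13+1/23)) = 1.3444
t = (39.308−51.565)/1.3444 = -9.1172
df = 34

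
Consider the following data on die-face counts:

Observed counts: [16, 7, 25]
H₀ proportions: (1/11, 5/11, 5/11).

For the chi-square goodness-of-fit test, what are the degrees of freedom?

degrees of freedom = 2

df = k − 1 = 3 − 1 = 2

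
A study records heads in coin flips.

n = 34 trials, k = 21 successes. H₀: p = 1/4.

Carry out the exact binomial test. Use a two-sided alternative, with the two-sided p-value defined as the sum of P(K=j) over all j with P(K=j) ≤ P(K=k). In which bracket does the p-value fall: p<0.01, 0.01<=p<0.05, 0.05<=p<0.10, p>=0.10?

p-value bracket: p<0.01

Exact binomial: n=34, k=21, p₀=1/4=0.2500
P(X=j) = C(n,j)·p₀^j·(1−p₀)^(n−j); p = Σ P(X=j) over j with P(X=j) ≤ P(X=21)
p-value (two-sided) = 0.00001
→ bracket: p<0.01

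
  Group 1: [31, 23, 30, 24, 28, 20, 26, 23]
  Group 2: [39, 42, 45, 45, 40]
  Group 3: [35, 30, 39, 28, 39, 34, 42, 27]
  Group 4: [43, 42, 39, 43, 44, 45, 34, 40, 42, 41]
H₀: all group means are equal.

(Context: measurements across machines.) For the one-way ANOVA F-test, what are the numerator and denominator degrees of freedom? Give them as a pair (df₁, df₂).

k = 4 groups, N = 31 total
df = (k−1, N−k) = (4−1, 31−4) = (3, 27)

degrees of freedom = [3, 27]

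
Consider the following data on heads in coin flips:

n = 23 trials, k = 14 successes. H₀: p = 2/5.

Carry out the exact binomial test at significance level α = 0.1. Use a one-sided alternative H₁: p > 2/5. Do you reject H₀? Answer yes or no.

Exact binomial: n=23, k=14, p₀=2/5=0.4000
P(X≥14) from Σ C(n,i)·p₀^i·(1−p₀)^(n−i)
p-value (one-sided, H₁ greater) = 0.03492
At α=0.1: p < α → reject H₀

reject H₀: yes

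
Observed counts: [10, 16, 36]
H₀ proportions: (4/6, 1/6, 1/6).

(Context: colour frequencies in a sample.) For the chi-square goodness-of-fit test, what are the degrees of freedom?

degrees of freedom = 2

df = k − 1 = 3 − 1 = 2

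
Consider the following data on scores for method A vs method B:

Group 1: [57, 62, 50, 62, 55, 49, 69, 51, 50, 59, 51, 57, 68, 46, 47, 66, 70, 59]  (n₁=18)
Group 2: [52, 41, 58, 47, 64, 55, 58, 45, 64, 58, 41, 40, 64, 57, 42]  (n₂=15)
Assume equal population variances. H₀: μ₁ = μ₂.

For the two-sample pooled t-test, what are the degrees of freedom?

degrees of freedom = 31

df = n₁ + n₂ − 2 = 18 + 15 − 2 = 31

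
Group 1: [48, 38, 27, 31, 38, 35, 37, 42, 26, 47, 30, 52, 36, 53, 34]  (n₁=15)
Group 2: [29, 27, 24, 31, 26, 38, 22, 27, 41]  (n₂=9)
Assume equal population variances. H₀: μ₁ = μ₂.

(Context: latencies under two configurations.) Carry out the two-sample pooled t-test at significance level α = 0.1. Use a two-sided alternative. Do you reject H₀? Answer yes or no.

reject H₀: yes

x̄₁=38.267, s₁=8.556, n₁=15
x̄₂=29.444, s₂=6.307, n₂=9
s_p² = [14·8.556² + 8·6.307²]/22 = 61.0525
SE = √(s_p²·(1/15+1/9)) = 3.2945
t = (38.267−29.444)/3.2945 = 2.6779
df = 22
p-value (two-sided) = 0.01374
At α=0.1: p < α → reject H₀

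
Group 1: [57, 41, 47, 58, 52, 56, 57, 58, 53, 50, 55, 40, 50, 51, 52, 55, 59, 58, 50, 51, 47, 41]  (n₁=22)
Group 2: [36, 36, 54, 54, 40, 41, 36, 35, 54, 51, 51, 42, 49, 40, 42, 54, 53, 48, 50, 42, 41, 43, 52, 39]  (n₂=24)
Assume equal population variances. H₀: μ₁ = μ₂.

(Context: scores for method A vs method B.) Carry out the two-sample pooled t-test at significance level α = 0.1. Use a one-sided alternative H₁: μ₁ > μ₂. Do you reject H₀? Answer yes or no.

x̄₁=51.727, s₁=5.734, n₁=22
x̄₂=45.125, s₂=6.759, n₂=24
s_p² = [21·5.734² + 23·6.759²]/44 = 39.5679
SE = √(s_p²·(1/22+1/24)) = 1.8567
t = (51.727−45.125)/1.8567 = 3.5560
df = 44
p-value (one-sided, H₁ greater) = 0.00046
At α=0.1: p < α → reject H₀

reject H₀: yes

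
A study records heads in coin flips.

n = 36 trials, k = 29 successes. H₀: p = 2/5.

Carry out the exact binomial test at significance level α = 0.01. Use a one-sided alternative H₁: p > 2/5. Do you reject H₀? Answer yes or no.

Exact binomial: n=36, k=29, p₀=2/5=0.4000
P(X≥29) from Σ C(n,i)·p₀^i·(1−p₀)^(n−i)
p-value (one-sided, H₁ greater) = 0.00000
At α=0.01: p < α → reject H₀

reject H₀: yes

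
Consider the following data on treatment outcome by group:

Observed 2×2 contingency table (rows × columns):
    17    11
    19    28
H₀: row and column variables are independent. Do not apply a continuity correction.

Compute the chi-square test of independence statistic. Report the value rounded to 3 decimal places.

test statistic = 2.894

Row totals [28, 47], col totals [36, 39], n=75
χ² = (17−13.44)²/13.44 + (11−14.56)²/14.56 + (19−22.56)²/22.56 + (28−24.44)²/24.44 = 2.8937
df = 1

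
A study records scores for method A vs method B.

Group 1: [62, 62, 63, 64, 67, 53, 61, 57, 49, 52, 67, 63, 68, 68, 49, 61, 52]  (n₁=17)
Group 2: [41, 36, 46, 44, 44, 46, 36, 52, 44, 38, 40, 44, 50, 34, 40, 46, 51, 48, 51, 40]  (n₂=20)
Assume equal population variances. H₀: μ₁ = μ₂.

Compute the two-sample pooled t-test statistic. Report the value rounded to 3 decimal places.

test statistic = 8.315

x̄₁=59.882, s₁=6.604, n₁=17
x̄₂=43.550, s₂=5.346, n₂=20
s_p² = [16·6.604² + 19·5.346²]/35 = 35.4490
SE = √(s_p²·(1/17+1/20)) = 1.9641
t = (59.882−43.550)/1.9641 = 8.3154
df = 35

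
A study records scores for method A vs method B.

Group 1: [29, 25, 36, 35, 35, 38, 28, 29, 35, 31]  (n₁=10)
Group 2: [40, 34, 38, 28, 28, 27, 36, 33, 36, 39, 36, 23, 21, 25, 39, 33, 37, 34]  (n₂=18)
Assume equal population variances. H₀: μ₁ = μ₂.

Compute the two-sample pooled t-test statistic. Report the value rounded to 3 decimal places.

x̄₁=32.100, s₁=4.254, n₁=10
x̄₂=32.611, s₂=5.852, n₂=18
s_p² = [9·4.254² + 17·5.852²]/26 = 28.6607
SE = √(s_p²·(1/10+1/18)) = 2.1115
t = (32.100−32.611)/2.1115 = -0.2421
df = 26

test statistic = -0.242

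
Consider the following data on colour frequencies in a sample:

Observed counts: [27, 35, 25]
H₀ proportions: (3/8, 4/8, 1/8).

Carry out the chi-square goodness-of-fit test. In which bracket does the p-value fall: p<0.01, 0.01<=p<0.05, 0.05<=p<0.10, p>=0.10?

p-value bracket: p<0.01

n = 87; E_i = n·p_i = [32.62, 43.50, 10.88]
χ² = (27−32.62)²/32.62 + (35−43.50)²/43.50 + (25−10.88)²/10.88 = 20.9770
df = 2
p-value (upper-tail) = 0.00003
→ bracket: p<0.01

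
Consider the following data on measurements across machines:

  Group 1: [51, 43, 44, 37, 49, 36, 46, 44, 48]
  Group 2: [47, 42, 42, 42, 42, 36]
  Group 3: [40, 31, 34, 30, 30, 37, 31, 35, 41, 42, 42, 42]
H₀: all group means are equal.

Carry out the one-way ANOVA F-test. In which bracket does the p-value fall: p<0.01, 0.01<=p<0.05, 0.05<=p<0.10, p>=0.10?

Group means [44.22, 41.83, 36.25], grand mean 40.148
SSB = Σnᵢ(x̄ᵢ−x̄)² = 348.769; SSW = ΣΣ(x−x̄ᵢ)² = 544.639
MSB = 348.769/2 = 174.3843; MSW = 544.639/24 = 22.6933
F = MSB/MSW = 7.6844
df = (2, 24)
p-value (upper-tail) = 0.00263
→ bracket: p<0.01

p-value bracket: p<0.01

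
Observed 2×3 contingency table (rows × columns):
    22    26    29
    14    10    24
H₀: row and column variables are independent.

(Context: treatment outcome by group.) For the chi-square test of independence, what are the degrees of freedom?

df = (r−1)(c−1) = (2−1)·(3−1) = 2

degrees of freedom = 2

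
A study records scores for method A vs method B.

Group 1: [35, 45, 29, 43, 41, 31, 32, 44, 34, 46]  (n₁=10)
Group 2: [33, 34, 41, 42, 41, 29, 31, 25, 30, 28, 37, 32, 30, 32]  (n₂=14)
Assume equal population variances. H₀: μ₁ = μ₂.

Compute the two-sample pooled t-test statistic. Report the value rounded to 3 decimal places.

x̄₁=38.000, s₁=6.446, n₁=10
x̄₂=33.214, s₂=5.221, n₂=14
s_p² = [9·6.446² + 13·5.221²]/22 = 33.1071
SE = √(s_p²·(1/10+1/14)) = 2.3823
t = (38.000−33.214)/2.3823 = 2.0088
df = 22

test statistic = 2.009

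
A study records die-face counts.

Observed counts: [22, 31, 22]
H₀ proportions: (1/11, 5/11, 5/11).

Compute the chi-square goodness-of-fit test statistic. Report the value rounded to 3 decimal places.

n = 75; E_i = n·p_i = [6.82, 34.09, 34.09]
χ² = (22−6.82)²/6.82 + (31−34.09)²/34.09 + (22−34.09)²/34.09 = 38.3733
df = 2

test statistic = 38.373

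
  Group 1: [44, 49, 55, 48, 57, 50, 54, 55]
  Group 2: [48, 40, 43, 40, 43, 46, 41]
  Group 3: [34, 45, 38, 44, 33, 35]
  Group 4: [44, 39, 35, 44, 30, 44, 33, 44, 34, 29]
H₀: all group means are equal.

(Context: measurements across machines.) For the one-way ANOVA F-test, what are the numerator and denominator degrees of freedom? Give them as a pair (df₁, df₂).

degrees of freedom = [3, 27]

k = 4 groups, N = 31 total
df = (k−1, N−k) = (4−1, 31−4) = (3, 27)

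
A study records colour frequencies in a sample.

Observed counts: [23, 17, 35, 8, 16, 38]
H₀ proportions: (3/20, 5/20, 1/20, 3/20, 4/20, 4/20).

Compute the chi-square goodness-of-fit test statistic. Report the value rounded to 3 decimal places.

n = 137; E_i = n·p_i = [20.55, 34.25, 6.85, 20.55, 27.40, 27.40]
χ² = (23−20.55)²/20.55 + (17−34.25)²/34.25 + (35−6.85)²/6.85 + (8−20.55)²/20.55 + (16−27.40)²/27.40 + (38−27.40)²/27.40 = 141.1703
df = 5

test statistic = 141.170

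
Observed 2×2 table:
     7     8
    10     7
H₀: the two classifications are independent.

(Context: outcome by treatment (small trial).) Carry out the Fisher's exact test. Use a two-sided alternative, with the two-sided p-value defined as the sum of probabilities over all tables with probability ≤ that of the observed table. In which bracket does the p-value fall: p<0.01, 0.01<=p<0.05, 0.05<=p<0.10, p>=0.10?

p-value bracket: p>=0.10

Margins: r₁=15, r₂=17, c₁=17, c₂=15, n=32
p_obs = C(15,7)·C(17,10)/C(32,17); sum pmf over tables with pmf ≤ p_obs
p-value (two-sided) = 0.72348
→ bracket: p>=0.10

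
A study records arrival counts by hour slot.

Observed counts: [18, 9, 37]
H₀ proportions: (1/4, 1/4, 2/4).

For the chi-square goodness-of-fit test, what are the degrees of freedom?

df = k − 1 = 3 − 1 = 2

degrees of freedom = 2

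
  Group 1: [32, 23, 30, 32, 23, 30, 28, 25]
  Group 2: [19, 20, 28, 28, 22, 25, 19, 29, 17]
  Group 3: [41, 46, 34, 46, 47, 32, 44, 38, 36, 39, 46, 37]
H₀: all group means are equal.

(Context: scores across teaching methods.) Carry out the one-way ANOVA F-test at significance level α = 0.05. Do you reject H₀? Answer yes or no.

Group means [27.88, 23.00, 40.50], grand mean 31.586
SSB = Σnᵢ(x̄ᵢ−x̄)² = 1727.159; SSW = ΣΣ(x−x̄ᵢ)² = 567.875
MSB = 1727.159/2 = 863.5797; MSW = 567.875/26 = 21.8413
F = MSB/MSW = 39.5388
df = (2, 26)
p-value (upper-tail) = 0.00000
At α=0.05: p < α → reject H₀

reject H₀: yes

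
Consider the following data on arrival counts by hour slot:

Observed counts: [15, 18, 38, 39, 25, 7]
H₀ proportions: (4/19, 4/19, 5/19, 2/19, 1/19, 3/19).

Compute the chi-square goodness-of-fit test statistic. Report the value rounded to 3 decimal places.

test statistic = 102.576

n = 142; E_i = n·p_i = [29.89, 29.89, 37.37, 14.95, 7.47, 22.42]
χ² = (15−29.89)²/29.89 + (18−29.89)²/29.89 + (38−37.37)²/37.37 + (39−14.95)²/14.95 + (25−7.47)²/7.47 + (7−22.42)²/22.42 = 102.5759
df = 5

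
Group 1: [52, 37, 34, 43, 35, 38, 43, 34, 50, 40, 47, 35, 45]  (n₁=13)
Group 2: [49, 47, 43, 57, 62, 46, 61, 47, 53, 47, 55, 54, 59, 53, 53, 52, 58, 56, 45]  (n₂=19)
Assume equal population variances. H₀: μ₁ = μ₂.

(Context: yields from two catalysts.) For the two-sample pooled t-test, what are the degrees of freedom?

df = n₁ + n₂ − 2 = 13 + 19 − 2 = 30

degrees of freedom = 30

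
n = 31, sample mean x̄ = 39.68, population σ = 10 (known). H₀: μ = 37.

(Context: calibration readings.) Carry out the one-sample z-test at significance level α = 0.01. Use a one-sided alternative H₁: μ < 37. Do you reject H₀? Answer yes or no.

SE = σ/√n = 10/√31 = 1.7961
z = (x̄−μ₀)/SE = (39.68−37)/1.7961 = 1.4922
p-value (one-sided, H₁ less) = 0.93217
At α=0.01: p ≥ α → fail to reject H₀

reject H₀: no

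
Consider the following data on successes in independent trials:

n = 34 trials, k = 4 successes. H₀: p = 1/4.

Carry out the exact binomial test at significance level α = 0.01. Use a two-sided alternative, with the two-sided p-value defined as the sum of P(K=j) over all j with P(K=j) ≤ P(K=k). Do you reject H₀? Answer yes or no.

Exact binomial: n=34, k=4, p₀=1/4=0.2500
P(X=j) = C(n,j)·p₀^j·(1−p₀)^(n−j); p = Σ P(X=j) over j with P(X=j) ≤ P(X=4)
p-value (two-sided) = 0.07720
At α=0.01: p ≥ α → fail to reject H₀

reject H₀: no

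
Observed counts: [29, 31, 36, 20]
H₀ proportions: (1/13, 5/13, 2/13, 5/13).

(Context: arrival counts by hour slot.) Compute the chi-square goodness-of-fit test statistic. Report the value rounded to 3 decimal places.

n = 116; E_i = n·p_i = [8.92, 44.62, 17.85, 44.62]
χ² = (29−8.92)²/8.92 + (31−44.62)²/44.62 + (36−17.85)²/17.85 + (20−44.62)²/44.62 = 81.3759
df = 3

test statistic = 81.376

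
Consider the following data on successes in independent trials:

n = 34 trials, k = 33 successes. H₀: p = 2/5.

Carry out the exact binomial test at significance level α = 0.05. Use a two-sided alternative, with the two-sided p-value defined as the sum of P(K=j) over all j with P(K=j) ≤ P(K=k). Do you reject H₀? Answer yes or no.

reject H₀: yes

Exact binomial: n=34, k=33, p₀=2/5=0.4000
P(X=j) = C(n,j)·p₀^j·(1−p₀)^(n−j); p = Σ P(X=j) over j with P(X=j) ≤ P(X=33)
p-value (two-sided) = 0.00000
At α=0.05: p < α → reject H₀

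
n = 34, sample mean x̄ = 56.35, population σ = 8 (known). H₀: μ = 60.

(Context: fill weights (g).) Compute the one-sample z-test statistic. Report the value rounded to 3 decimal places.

test statistic = -2.660

SE = σ/√n = 8/√34 = 1.3720
z = (x̄−μ₀)/SE = (56.35−60)/1.3720 = -2.6604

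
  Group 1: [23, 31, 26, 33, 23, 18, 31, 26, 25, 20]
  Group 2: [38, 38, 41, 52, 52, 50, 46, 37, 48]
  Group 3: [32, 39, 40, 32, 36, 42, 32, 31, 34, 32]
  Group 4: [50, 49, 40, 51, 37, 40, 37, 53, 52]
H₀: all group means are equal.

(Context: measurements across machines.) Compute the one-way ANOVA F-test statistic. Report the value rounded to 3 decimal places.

test statistic = 27.411

Group means [25.60, 44.67, 35.00, 45.44], grand mean 37.289
SSB = Σnᵢ(x̄ᵢ−x̄)² = 2507.194; SSW = ΣΣ(x−x̄ᵢ)² = 1036.622
MSB = 2507.194/3 = 835.7312; MSW = 1036.622/34 = 30.4889
F = MSB/MSW = 27.4110
df = (3, 34)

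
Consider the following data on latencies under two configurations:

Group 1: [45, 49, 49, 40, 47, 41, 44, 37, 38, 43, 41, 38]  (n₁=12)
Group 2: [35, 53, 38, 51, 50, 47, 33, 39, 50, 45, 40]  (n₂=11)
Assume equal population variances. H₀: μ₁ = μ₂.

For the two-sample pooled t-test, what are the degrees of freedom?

df = n₁ + n₂ − 2 = 12 + 11 − 2 = 21

degrees of freedom = 21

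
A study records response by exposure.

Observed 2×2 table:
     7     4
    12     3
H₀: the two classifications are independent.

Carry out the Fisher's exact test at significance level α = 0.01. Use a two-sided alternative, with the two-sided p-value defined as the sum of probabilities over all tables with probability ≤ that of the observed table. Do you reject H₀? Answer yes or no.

Margins: r₁=11, r₂=15, c₁=19, c₂=7, n=26
p_obs = C(11,7)·C(15,12)/C(26,19); sum pmf over tables with pmf ≤ p_obs
p-value (two-sided) = 0.40652
At α=0.01: p ≥ α → fail to reject H₀

reject H₀: no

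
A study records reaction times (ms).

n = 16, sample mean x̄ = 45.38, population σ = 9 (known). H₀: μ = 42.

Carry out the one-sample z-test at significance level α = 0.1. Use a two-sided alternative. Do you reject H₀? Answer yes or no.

reject H₀: no

SE = σ/√n = 9/√16 = 2.2500
z = (x̄−μ₀)/SE = (45.38−42)/2.2500 = 1.5022
p-value (two-sided) = 0.13304
At α=0.1: p ≥ α → fail to reject H₀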